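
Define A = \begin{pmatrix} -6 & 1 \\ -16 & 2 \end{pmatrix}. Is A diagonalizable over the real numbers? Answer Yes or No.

No

Characteristic polynomial: p(λ) = λ^2 + 4λ + 4 = (λ + 2)^2.
λ = -2 has algebraic multiplicity 2; rank(A + 2I) = 1, so geometric multiplicity = 1.
Geometric multiplicity < algebraic multiplicity, so A is not diagonalizable.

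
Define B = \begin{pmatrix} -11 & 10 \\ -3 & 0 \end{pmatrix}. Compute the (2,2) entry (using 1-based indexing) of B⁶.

Characteristic polynomial: r^2 + 11r + 30 = (r + 5)(r + 6), so the eigenvalues are -6, -5.
r=-5: eigenvector (5, 3).
r=-6: eigenvector (-2, -1).
P = [[5, -2], [3, -1]], D = diag(-5, -6), P⁻¹ = [[-1, 2], [-3, 5]].
B⁶ = P·diag(15625, 46656)·P⁻¹ = [[201811, -310310], [93093, -139530]].
The requested entry is -139530.

-139530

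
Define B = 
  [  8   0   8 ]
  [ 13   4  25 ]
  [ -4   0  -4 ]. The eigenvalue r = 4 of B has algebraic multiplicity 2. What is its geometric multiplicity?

B − 4I = [[4, 0, 8], [13, 0, 25], [-4, 0, -8]].
This matrix has rank 2, so its null space has dimension 3 − 2 = 1.

1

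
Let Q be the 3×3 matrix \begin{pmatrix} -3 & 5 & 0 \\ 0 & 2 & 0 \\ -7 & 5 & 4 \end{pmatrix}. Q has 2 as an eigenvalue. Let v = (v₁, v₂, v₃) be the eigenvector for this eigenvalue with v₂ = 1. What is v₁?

Q − 2I = [[-5, 5, 0], [0, 0, 0], [-7, 5, 2]].
Solving (Q − 2I)v = 0 gives the eigenspace spanned by (1, 1, 1).
With v₂ = 1, v = (1, 1, 1), so v₁ = 1.

1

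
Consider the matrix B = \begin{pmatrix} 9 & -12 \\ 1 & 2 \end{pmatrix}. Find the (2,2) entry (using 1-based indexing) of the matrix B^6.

Characteristic polynomial: t^2 - 11t + 30 = (t - 6)(t - 5), so the eigenvalues are 5, 6.
t=6: eigenvector (4, 1).
t=5: eigenvector (3, 1).
P = [[4, 3], [1, 1]], D = diag(6, 5), P⁻¹ = [[1, -3], [-1, 4]].
B⁶ = P·diag(46656, 15625)·P⁻¹ = [[139749, -372372], [31031, -77468]].
The requested entry is -77468.

-77468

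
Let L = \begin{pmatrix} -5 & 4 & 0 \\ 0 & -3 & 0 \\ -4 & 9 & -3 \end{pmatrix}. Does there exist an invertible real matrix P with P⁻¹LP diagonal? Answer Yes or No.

No

Characteristic polynomial: p(t) = t^3 + 11t^2 + 39t + 45 = (t + 3)^2(t + 5).
t = -3 has algebraic multiplicity 2; rank(L + 3I) = 2, so geometric multiplicity = 1.
Geometric multiplicity < algebraic multiplicity, so L is not diagonalizable.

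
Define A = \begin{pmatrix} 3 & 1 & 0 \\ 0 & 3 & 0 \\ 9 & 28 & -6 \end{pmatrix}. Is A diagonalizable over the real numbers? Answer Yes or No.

Characteristic polynomial: p(r) = r^3 - 27r + 54 = (r - 3)^2(r + 6).
r = 3 has algebraic multiplicity 2; rank(A − 3I) = 2, so geometric multiplicity = 1.
Geometric multiplicity < algebraic multiplicity, so A is not diagonalizable.

No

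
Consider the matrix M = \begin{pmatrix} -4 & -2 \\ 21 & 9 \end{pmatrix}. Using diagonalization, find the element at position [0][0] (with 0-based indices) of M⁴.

-374

Characteristic polynomial: μ^2 - 5μ + 6 = (μ - 3)(μ - 2), so the eigenvalues are 2, 3.
μ=2: eigenvector (1, -3).
μ=3: eigenvector (-2, 7).
P = [[1, -2], [-3, 7]], D = diag(2, 3), P⁻¹ = [[7, 2], [3, 1]].
M⁴ = P·diag(16, 81)·P⁻¹ = [[-374, -130], [1365, 471]].
The requested entry is -374.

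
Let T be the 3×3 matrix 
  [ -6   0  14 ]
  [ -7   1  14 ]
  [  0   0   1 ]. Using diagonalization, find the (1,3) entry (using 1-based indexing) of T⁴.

-2590

Characteristic polynomial: λ^3 + 4λ^2 - 11λ + 6 = (λ - 1)^2(λ + 6), so the eigenvalues are -6, 1, 1.
λ=-6: eigenvector (1, 1, 0).
λ=1: eigenvector (-4, -3, -2).
λ=1: eigenvector (2, 2, 1).
P = [[1, -4, 2], [1, -3, 2], [0, -2, 1]], D = diag(-6, 1, 1), P⁻¹ = [[1, 0, -2], [-1, 1, 0], [-2, 2, 1]].
T⁴ = P·diag(1296, 1, 1)·P⁻¹ = [[1296, 0, -2590], [1295, 1, -2590], [0, 0, 1]].
The requested entry is -2590.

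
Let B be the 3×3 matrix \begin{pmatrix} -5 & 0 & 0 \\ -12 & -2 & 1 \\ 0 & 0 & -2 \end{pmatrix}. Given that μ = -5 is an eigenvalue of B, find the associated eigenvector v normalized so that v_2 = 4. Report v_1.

B + 5I = [[0, 0, 0], [-12, 3, 1], [0, 0, 3]].
Solving (B + 5I)v = 0 gives the eigenspace spanned by (1, 4, 0).
With v_2 = 4, v = (1, 4, 0), so v_1 = 1.

1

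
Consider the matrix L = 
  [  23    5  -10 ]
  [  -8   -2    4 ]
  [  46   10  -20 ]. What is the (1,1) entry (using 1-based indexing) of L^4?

341

Characteristic polynomial: s^3 - s^2 - 6s = s(s - 3)(s + 2), so the eigenvalues are -2, 0, 3.
s=0: eigenvector (0, 2, 1).
s=-2: eigenvector (-1, 1, -2).
s=3: eigenvector (1, 0, 2).
P = [[0, -1, 1], [2, 1, 0], [1, -2, 2]], D = diag(0, -2, 3), P⁻¹ = [[-2, 0, 1], [4, 1, -2], [5, 1, -2]].
L⁴ = P·diag(0, 16, 81)·P⁻¹ = [[341, 65, -130], [64, 16, -32], [682, 130, -260]].
The requested entry is 341.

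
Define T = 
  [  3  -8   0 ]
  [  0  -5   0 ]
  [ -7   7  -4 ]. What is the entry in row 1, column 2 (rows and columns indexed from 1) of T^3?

Characteristic polynomial: λ^3 + 6λ^2 - 7λ - 60 = (λ - 3)(λ + 4)(λ + 5), so the eigenvalues are -5, -4, 3.
λ=3: eigenvector (1, 0, -1).
λ=-4: eigenvector (0, 0, 1).
λ=-5: eigenvector (1, 1, 0).
P = [[1, 0, 1], [0, 0, 1], [-1, 1, 0]], D = diag(3, -4, -5), P⁻¹ = [[1, -1, 0], [1, -1, 1], [0, 1, 0]].
T³ = P·diag(27, -64, -125)·P⁻¹ = [[27, -152, 0], [0, -125, 0], [-91, 91, -64]].
The requested entry is -152.

-152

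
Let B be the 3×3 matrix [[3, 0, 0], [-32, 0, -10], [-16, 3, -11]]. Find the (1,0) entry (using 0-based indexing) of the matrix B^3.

Characteristic polynomial: λ^3 + 8λ^2 - 3λ - 90 = (λ - 3)(λ + 5)(λ + 6), so the eigenvalues are -6, -5, 3.
λ=3: eigenvector (1, -4, -2).
λ=-6: eigenvector (0, -5, -3).
λ=-5: eigenvector (0, 2, 1).
P = [[1, 0, 0], [-4, -5, 2], [-2, -3, 1]], D = diag(3, -6, -5), P⁻¹ = [[1, 0, 0], [0, 1, -2], [2, 3, -5]].
B³ = P·diag(27, -216, -125)·P⁻¹ = [[27, 0, 0], [-608, 330, -910], [-304, 273, -671]].
The requested entry is -608.

-608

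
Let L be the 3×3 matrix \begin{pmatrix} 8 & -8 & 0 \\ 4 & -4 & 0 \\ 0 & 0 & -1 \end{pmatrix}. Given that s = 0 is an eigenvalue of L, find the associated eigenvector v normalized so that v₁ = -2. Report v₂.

L = [[8, -8, 0], [4, -4, 0], [0, 0, -1]].
Solving (L)v = 0 gives the eigenspace spanned by (-2, -2, 0).
With v₁ = -2, v = (-2, -2, 0), so v₂ = -2.

-2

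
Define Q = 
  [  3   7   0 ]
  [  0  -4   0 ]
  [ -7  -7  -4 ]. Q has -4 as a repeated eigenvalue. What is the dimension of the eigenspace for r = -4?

2

Q + 4I = [[7, 7, 0], [0, 0, 0], [-7, -7, 0]].
This matrix has rank 1, so its null space has dimension 3 − 1 = 2.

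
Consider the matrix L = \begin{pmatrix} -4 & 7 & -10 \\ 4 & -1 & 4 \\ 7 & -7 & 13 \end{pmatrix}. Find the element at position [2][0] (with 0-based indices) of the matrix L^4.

1295

Characteristic polynomial: λ^3 - 8λ^2 + 9λ + 18 = (λ - 6)(λ - 3)(λ + 1), so the eigenvalues are -1, 3, 6.
λ=6: eigenvector (-1, 0, 1).
λ=3: eigenvector (1, 1, 0).
λ=-1: eigenvector (1, -1, -1).
P = [[-1, 1, 1], [0, 1, -1], [1, 0, -1]], D = diag(6, 3, -1), P⁻¹ = [[1, -1, 2], [1, 0, 1], [1, -1, 1]].
L⁴ = P·diag(1296, 81, 1)·P⁻¹ = [[-1214, 1295, -2510], [80, 1, 80], [1295, -1295, 2591]].
The requested entry is 1295.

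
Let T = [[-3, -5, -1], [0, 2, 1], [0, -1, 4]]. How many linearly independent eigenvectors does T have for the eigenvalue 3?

1

T − 3I = [[-6, -5, -1], [0, -1, 1], [0, -1, 1]].
This matrix has rank 2, so its null space has dimension 3 − 2 = 1.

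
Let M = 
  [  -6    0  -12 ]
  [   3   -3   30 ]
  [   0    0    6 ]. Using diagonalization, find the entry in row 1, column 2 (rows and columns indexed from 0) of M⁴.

Characteristic polynomial: t^3 + 3t^2 - 36t - 108 = (t - 6)(t + 3)(t + 6), so the eigenvalues are -6, -3, 6.
t=-6: eigenvector (1, -1, 0).
t=-3: eigenvector (0, 1, 0).
t=6: eigenvector (-1, 3, 1).
P = [[1, 0, -1], [-1, 1, 3], [0, 0, 1]], D = diag(-6, -3, 6), P⁻¹ = [[1, 0, 1], [1, 1, -2], [0, 0, 1]].
M⁴ = P·diag(1296, 81, 1296)·P⁻¹ = [[1296, 0, 0], [-1215, 81, 2430], [0, 0, 1296]].
The requested entry is 2430.

2430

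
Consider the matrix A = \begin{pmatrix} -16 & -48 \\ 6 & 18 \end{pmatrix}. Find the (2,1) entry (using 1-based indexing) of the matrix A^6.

192

Characteristic polynomial: s^2 - 2s = s(s - 2), so the eigenvalues are 0, 2.
s=0: eigenvector (-3, 1).
s=2: eigenvector (-8, 3).
P = [[-3, -8], [1, 3]], D = diag(0, 2), P⁻¹ = [[-3, -8], [1, 3]].
A⁶ = P·diag(0, 64)·P⁻¹ = [[-512, -1536], [192, 576]].
The requested entry is 192.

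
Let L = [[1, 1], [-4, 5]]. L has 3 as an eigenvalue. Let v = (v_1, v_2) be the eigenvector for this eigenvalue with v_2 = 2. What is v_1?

1

L − 3I = [[-2, 1], [-4, 2]].
Solving (L − 3I)v = 0 gives the eigenspace spanned by (1, 2).
With v_2 = 2, v = (1, 2), so v_1 = 1.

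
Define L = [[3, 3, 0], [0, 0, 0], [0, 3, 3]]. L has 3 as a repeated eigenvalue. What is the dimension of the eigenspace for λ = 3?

2

L − 3I = [[0, 3, 0], [0, -3, 0], [0, 3, 0]].
This matrix has rank 1, so its null space has dimension 3 − 1 = 2.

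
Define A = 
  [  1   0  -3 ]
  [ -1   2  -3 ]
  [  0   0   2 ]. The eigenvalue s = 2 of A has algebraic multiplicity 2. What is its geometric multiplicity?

2

A − 2I = [[-1, 0, -3], [-1, 0, -3], [0, 0, 0]].
This matrix has rank 1, so its null space has dimension 3 − 1 = 2.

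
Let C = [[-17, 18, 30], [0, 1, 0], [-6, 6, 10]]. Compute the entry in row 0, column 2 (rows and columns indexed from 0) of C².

-210

Characteristic polynomial: r^3 + 6r^2 + 3r - 10 = (r - 1)(r + 2)(r + 5), so the eigenvalues are -5, -2, 1.
r=1: eigenvector (1, 1, 0).
r=-5: eigenvector (5, 0, 2).
r=-2: eigenvector (2, 0, 1).
P = [[1, 5, 2], [1, 0, 0], [0, 2, 1]], D = diag(1, -5, -2), P⁻¹ = [[0, 1, 0], [1, -1, -2], [-2, 2, 5]].
C² = P·diag(1, 25, 4)·P⁻¹ = [[109, -108, -210], [0, 1, 0], [42, -42, -80]].
The requested entry is -210.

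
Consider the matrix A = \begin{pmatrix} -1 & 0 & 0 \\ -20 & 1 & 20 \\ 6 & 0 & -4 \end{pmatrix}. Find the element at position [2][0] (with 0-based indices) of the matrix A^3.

Characteristic polynomial: r^3 + 4r^2 - r - 4 = (r - 1)(r + 1)(r + 4), so the eigenvalues are -4, -1, 1.
r=-1: eigenvector (1, -10, 2).
r=1: eigenvector (0, 1, 0).
r=-4: eigenvector (0, -4, 1).
P = [[1, 0, 0], [-10, 1, -4], [2, 0, 1]], D = diag(-1, 1, -4), P⁻¹ = [[1, 0, 0], [2, 1, 4], [-2, 0, 1]].
A³ = P·diag(-1, 1, -64)·P⁻¹ = [[-1, 0, 0], [-500, 1, 260], [126, 0, -64]].
The requested entry is 126.

126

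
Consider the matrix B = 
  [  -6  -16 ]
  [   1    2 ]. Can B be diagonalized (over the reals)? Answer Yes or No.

No

Characteristic polynomial: p(t) = t^2 + 4t + 4 = (t + 2)^2.
t = -2 has algebraic multiplicity 2; rank(B + 2I) = 1, so geometric multiplicity = 1.
Geometric multiplicity < algebraic multiplicity, so B is not diagonalizable.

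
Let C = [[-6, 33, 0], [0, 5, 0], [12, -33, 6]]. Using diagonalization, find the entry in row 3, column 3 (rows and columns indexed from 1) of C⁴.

1296

Characteristic polynomial: t^3 - 5t^2 - 36t + 180 = (t - 6)(t - 5)(t + 6), so the eigenvalues are -6, 5, 6.
t=-6: eigenvector (1, 0, -1).
t=5: eigenvector (3, 1, -3).
t=6: eigenvector (0, 0, 1).
P = [[1, 3, 0], [0, 1, 0], [-1, -3, 1]], D = diag(-6, 5, 6), P⁻¹ = [[1, -3, 0], [0, 1, 0], [1, 0, 1]].
C⁴ = P·diag(1296, 625, 1296)·P⁻¹ = [[1296, -2013, 0], [0, 625, 0], [0, 2013, 1296]].
The requested entry is 1296.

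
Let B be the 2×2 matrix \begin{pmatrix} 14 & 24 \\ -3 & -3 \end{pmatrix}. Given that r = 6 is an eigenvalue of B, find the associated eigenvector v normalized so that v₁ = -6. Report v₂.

B − 6I = [[8, 24], [-3, -9]].
Solving (B − 6I)v = 0 gives the eigenspace spanned by (-6, 2).
With v₁ = -6, v = (-6, 2), so v₂ = 2.

2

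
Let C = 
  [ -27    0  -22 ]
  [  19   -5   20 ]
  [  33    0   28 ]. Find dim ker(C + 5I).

1

C + 5I = [[-22, 0, -22], [19, 0, 20], [33, 0, 33]].
This matrix has rank 2, so its null space has dimension 3 − 2 = 1.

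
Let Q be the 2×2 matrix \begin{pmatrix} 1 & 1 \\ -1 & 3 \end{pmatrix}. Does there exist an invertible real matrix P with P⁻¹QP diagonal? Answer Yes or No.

Characteristic polynomial: p(λ) = λ^2 - 4λ + 4 = (λ - 2)^2.
λ = 2 has algebraic multiplicity 2; rank(Q − 2I) = 1, so geometric multiplicity = 1.
Geometric multiplicity < algebraic multiplicity, so Q is not diagonalizable.

No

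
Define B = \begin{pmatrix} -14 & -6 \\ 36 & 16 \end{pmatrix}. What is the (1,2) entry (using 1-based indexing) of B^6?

-4032

Characteristic polynomial: s^2 - 2s - 8 = (s - 4)(s + 2), so the eigenvalues are -2, 4.
s=4: eigenvector (1, -3).
s=-2: eigenvector (1, -2).
P = [[1, 1], [-3, -2]], D = diag(4, -2), P⁻¹ = [[-2, -1], [3, 1]].
B⁶ = P·diag(4096, 64)·P⁻¹ = [[-8000, -4032], [24192, 12160]].
The requested entry is -4032.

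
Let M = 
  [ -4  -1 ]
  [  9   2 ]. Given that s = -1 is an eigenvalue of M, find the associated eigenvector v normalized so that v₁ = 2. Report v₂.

-6

M + 1I = [[-3, -1], [9, 3]].
Solving (M + 1I)v = 0 gives the eigenspace spanned by (2, -6).
With v₁ = 2, v = (2, -6), so v₂ = -6.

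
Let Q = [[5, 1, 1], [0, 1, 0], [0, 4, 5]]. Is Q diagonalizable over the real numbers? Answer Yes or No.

No

Characteristic polynomial: p(t) = t^3 - 11t^2 + 35t - 25 = (t - 5)^2(t - 1).
t = 5 has algebraic multiplicity 2; rank(Q − 5I) = 2, so geometric multiplicity = 1.
Geometric multiplicity < algebraic multiplicity, so Q is not diagonalizable.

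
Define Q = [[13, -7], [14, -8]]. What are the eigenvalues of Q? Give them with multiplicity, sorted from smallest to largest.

-1, 6

Characteristic polynomial: p(μ) = μ^2 - 5μ - 6 = (μ - 6)(μ + 1).
Roots (with multiplicity): -1, 6.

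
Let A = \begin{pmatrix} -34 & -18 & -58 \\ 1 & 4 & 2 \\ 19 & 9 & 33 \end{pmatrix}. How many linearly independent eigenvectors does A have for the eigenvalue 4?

1

A − 4I = [[-38, -18, -58], [1, 0, 2], [19, 9, 29]].
This matrix has rank 2, so its null space has dimension 3 − 2 = 1.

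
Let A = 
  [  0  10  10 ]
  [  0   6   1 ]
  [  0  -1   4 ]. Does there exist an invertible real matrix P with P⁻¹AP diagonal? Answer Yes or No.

No

Characteristic polynomial: p(λ) = λ^3 - 10λ^2 + 25λ = λ(λ - 5)^2.
λ = 5 has algebraic multiplicity 2; rank(A − 5I) = 2, so geometric multiplicity = 1.
Geometric multiplicity < algebraic multiplicity, so A is not diagonalizable.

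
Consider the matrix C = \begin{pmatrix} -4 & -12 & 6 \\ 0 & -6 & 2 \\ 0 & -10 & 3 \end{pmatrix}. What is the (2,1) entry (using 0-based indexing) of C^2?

Characteristic polynomial: μ^3 + 7μ^2 + 14μ + 8 = (μ + 1)(μ + 2)(μ + 4), so the eigenvalues are -4, -2, -1.
μ=-2: eigenvector (0, 1, 2).
μ=-4: eigenvector (1, 0, 0).
μ=-1: eigenvector (2, 2, 5).
P = [[0, 1, 2], [1, 0, 2], [2, 0, 5]], D = diag(-2, -4, -1), P⁻¹ = [[0, 5, -2], [1, 4, -2], [0, -2, 1]].
C² = P·diag(4, 16, 1)·P⁻¹ = [[16, 60, -30], [0, 16, -6], [0, 30, -11]].
The requested entry is 30.

30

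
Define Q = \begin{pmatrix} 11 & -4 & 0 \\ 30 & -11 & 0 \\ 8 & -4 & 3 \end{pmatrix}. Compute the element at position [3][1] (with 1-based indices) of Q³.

-16

Characteristic polynomial: s^3 - 3s^2 - s + 3 = (s - 3)(s - 1)(s + 1), so the eigenvalues are -1, 1, 3.
s=-1: eigenvector (1, 3, 1).
s=1: eigenvector (-2, -5, -2).
s=3: eigenvector (0, 0, 1).
P = [[1, -2, 0], [3, -5, 0], [1, -2, 1]], D = diag(-1, 1, 3), P⁻¹ = [[-5, 2, 0], [-3, 1, 0], [-1, 0, 1]].
Q³ = P·diag(-1, 1, 27)·P⁻¹ = [[11, -4, 0], [30, -11, 0], [-16, -4, 27]].
The requested entry is -16.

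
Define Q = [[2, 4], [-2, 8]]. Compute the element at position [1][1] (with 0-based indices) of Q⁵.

Characteristic polynomial: μ^2 - 10μ + 24 = (μ - 6)(μ - 4), so the eigenvalues are 4, 6.
μ=4: eigenvector (2, 1).
μ=6: eigenvector (1, 1).
P = [[2, 1], [1, 1]], D = diag(4, 6), P⁻¹ = [[1, -1], [-1, 2]].
Q⁵ = P·diag(1024, 7776)·P⁻¹ = [[-5728, 13504], [-6752, 14528]].
The requested entry is 14528.

14528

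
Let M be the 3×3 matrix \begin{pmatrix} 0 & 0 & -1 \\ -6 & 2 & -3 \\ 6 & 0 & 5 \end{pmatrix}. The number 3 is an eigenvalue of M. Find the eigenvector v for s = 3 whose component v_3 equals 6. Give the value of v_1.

M − 3I = [[-3, 0, -1], [-6, -1, -3], [6, 0, 2]].
Solving (M − 3I)v = 0 gives the eigenspace spanned by (-2, -6, 6).
With v_3 = 6, v = (-2, -6, 6), so v_1 = -2.

-2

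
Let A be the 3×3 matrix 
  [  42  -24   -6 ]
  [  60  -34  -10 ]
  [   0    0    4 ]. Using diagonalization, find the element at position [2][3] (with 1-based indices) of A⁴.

-1200

Characteristic polynomial: t^3 - 12t^2 + 44t - 48 = (t - 6)(t - 4)(t - 2), so the eigenvalues are 2, 4, 6.
t=2: eigenvector (3, 5, 0).
t=6: eigenvector (-2, -3, 0).
t=4: eigenvector (-3, -5, 1).
P = [[3, -2, -3], [5, -3, -5], [0, 0, 1]], D = diag(2, 6, 4), P⁻¹ = [[-3, 2, 1], [-5, 3, 0], [0, 0, 1]].
A⁴ = P·diag(16, 1296, 256)·P⁻¹ = [[12816, -7680, -720], [19200, -11504, -1200], [0, 0, 256]].
The requested entry is -1200.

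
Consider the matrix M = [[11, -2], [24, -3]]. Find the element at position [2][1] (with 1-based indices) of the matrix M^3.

1176

Characteristic polynomial: t^2 - 8t + 15 = (t - 5)(t - 3), so the eigenvalues are 3, 5.
t=5: eigenvector (-1, -3).
t=3: eigenvector (1, 4).
P = [[-1, 1], [-3, 4]], D = diag(5, 3), P⁻¹ = [[-4, 1], [-3, 1]].
M³ = P·diag(125, 27)·P⁻¹ = [[419, -98], [1176, -267]].
The requested entry is 1176.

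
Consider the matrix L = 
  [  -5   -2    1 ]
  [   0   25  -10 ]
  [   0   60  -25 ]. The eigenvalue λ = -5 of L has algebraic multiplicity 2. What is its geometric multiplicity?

1

L + 5I = [[0, -2, 1], [0, 30, -10], [0, 60, -20]].
This matrix has rank 2, so its null space has dimension 3 − 2 = 1.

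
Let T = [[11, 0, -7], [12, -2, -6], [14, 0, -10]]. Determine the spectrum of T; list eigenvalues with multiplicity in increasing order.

Characteristic polynomial: p(λ) = λ^3 + λ^2 - 14λ - 24 = (λ - 4)(λ + 2)(λ + 3).
Roots (with multiplicity): -3, -2, 4.

-3, -2, 4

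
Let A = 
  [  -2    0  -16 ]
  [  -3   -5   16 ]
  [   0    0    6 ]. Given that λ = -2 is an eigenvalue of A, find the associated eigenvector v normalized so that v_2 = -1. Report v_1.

A + 2I = [[0, 0, -16], [-3, -3, 16], [0, 0, 8]].
Solving (A + 2I)v = 0 gives the eigenspace spanned by (1, -1, 0).
With v_2 = -1, v = (1, -1, 0), so v_1 = 1.

1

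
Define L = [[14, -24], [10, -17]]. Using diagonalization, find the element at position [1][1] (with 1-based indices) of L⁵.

Characteristic polynomial: λ^2 + 3λ + 2 = (λ + 1)(λ + 2), so the eigenvalues are -2, -1.
λ=-1: eigenvector (-8, -5).
λ=-2: eigenvector (-3, -2).
P = [[-8, -3], [-5, -2]], D = diag(-1, -2), P⁻¹ = [[-2, 3], [5, -8]].
L⁵ = P·diag(-1, -32)·P⁻¹ = [[464, -744], [310, -497]].
The requested entry is 464.

464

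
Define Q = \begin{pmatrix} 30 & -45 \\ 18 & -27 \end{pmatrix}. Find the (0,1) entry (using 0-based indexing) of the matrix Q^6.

Characteristic polynomial: s^2 - 3s = s(s - 3), so the eigenvalues are 0, 3.
s=3: eigenvector (-5, -3).
s=0: eigenvector (-3, -2).
P = [[-5, -3], [-3, -2]], D = diag(3, 0), P⁻¹ = [[-2, 3], [3, -5]].
Q⁶ = P·diag(729, 0)·P⁻¹ = [[7290, -10935], [4374, -6561]].
The requested entry is -10935.

-10935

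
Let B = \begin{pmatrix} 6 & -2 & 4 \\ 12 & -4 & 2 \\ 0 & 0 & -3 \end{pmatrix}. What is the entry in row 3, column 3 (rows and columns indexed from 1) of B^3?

Characteristic polynomial: r^3 + r^2 - 6r = r(r - 2)(r + 3), so the eigenvalues are -3, 0, 2.
r=2: eigenvector (1, 2, 0).
r=0: eigenvector (1, 3, 0).
r=-3: eigenvector (0, 2, 1).
P = [[1, 1, 0], [2, 3, 2], [0, 0, 1]], D = diag(2, 0, -3), P⁻¹ = [[3, -1, 2], [-2, 1, -2], [0, 0, 1]].
B³ = P·diag(8, 0, -27)·P⁻¹ = [[24, -8, 16], [48, -16, -22], [0, 0, -27]].
The requested entry is -27.

-27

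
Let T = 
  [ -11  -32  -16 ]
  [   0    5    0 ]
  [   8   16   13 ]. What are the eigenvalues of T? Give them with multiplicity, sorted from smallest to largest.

-3, 5, 5

Characteristic polynomial: p(μ) = μ^3 - 7μ^2 - 5μ + 75 = (μ - 5)^2(μ + 3).
Roots (with multiplicity): -3, 5, 5.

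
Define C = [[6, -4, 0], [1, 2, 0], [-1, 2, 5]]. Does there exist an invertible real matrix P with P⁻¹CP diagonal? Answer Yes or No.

Characteristic polynomial: p(r) = r^3 - 13r^2 + 56r - 80 = (r - 5)(r - 4)^2.
r = 4 has algebraic multiplicity 2; rank(C − 4I) = 2, so geometric multiplicity = 1.
Geometric multiplicity < algebraic multiplicity, so C is not diagonalizable.

No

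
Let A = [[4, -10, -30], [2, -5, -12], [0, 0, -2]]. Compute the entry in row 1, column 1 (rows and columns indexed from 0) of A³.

Characteristic polynomial: μ^3 + 3μ^2 + 2μ = μ(μ + 1)(μ + 2), so the eigenvalues are -2, -1, 0.
μ=-1: eigenvector (2, 1, 0).
μ=0: eigenvector (5, 2, 0).
μ=-2: eigenvector (15, 6, 1).
P = [[2, 5, 15], [1, 2, 6], [0, 0, 1]], D = diag(-1, 0, -2), P⁻¹ = [[-2, 5, 0], [1, -2, -3], [0, 0, 1]].
A³ = P·diag(-1, 0, -8)·P⁻¹ = [[4, -10, -120], [2, -5, -48], [0, 0, -8]].
The requested entry is -5.

-5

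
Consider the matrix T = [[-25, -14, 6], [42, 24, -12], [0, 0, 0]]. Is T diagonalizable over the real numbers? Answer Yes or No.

Characteristic polynomial: p(s) = s^3 + s^2 - 12s = s(s - 3)(s + 4).
All 3 eigenvalues are distinct, so T is diagonalizable.

Yes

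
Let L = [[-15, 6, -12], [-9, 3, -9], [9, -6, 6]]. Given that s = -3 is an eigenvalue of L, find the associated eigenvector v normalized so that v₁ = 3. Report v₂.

0

L + 3I = [[-12, 6, -12], [-9, 6, -9], [9, -6, 9]].
Solving (L + 3I)v = 0 gives the eigenspace spanned by (3, 0, -3).
With v₁ = 3, v = (3, 0, -3), so v₂ = 0.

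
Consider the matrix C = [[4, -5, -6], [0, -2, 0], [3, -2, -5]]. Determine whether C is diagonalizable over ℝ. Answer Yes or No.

No

Characteristic polynomial: p(s) = s^3 + 3s^2 - 4 = (s - 1)(s + 2)^2.
s = -2 has algebraic multiplicity 2; rank(C + 2I) = 2, so geometric multiplicity = 1.
Geometric multiplicity < algebraic multiplicity, so C is not diagonalizable.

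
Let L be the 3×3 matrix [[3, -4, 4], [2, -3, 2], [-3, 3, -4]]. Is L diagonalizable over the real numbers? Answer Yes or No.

Characteristic polynomial: p(r) = r^3 + 4r^2 + 5r + 2 = (r + 1)^2(r + 2).
r = -1 has algebraic multiplicity 2; rank(L + 1I) = 1, so geometric multiplicity = 2.
Every eigenvalue has geometric = algebraic multiplicity, so L is diagonalizable.

Yes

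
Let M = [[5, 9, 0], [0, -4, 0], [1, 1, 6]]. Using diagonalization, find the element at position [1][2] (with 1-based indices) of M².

Characteristic polynomial: t^3 - 7t^2 - 14t + 120 = (t - 6)(t - 5)(t + 4), so the eigenvalues are -4, 5, 6.
t=5: eigenvector (1, 0, -1).
t=-4: eigenvector (-1, 1, 0).
t=6: eigenvector (0, 0, 1).
P = [[1, -1, 0], [0, 1, 0], [-1, 0, 1]], D = diag(5, -4, 6), P⁻¹ = [[1, 1, 0], [0, 1, 0], [1, 1, 1]].
M² = P·diag(25, 16, 36)·P⁻¹ = [[25, 9, 0], [0, 16, 0], [11, 11, 36]].
The requested entry is 9.

9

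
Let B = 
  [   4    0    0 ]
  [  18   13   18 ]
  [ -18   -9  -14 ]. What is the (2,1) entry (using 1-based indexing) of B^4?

-738

Characteristic polynomial: r^3 - 3r^2 - 24r + 80 = (r - 4)^2(r + 5), so the eigenvalues are -5, 4, 4.
r=4: eigenvector (0, 2, -1).
r=-5: eigenvector (0, 1, -1).
r=4: eigenvector (1, 0, -1).
P = [[0, 0, 1], [2, 1, 0], [-1, -1, -1]], D = diag(4, -5, 4), P⁻¹ = [[1, 1, 1], [-2, -1, -2], [1, 0, 0]].
B⁴ = P·diag(256, 625, 256)·P⁻¹ = [[256, 0, 0], [-738, -113, -738], [738, 369, 994]].
The requested entry is -738.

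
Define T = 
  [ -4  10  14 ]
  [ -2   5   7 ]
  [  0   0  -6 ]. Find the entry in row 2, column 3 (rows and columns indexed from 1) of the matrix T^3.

217

Characteristic polynomial: λ^3 + 5λ^2 - 6λ = λ(λ - 1)(λ + 6), so the eigenvalues are -6, 0, 1.
λ=0: eigenvector (5, 2, 0).
λ=1: eigenvector (2, 1, 0).
λ=-6: eigenvector (-2, -1, 1).
P = [[5, 2, -2], [2, 1, -1], [0, 0, 1]], D = diag(0, 1, -6), P⁻¹ = [[1, -2, 0], [-2, 5, 1], [0, 0, 1]].
T³ = P·diag(0, 1, -216)·P⁻¹ = [[-4, 10, 434], [-2, 5, 217], [0, 0, -216]].
The requested entry is 217.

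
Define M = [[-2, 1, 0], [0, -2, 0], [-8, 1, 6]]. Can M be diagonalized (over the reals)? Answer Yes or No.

Characteristic polynomial: p(t) = t^3 - 2t^2 - 20t - 24 = (t - 6)(t + 2)^2.
t = -2 has algebraic multiplicity 2; rank(M + 2I) = 2, so geometric multiplicity = 1.
Geometric multiplicity < algebraic multiplicity, so M is not diagonalizable.

No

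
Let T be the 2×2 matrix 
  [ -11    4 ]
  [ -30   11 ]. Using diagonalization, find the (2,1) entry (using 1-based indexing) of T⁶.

0

Characteristic polynomial: λ^2 - 1 = (λ - 1)(λ + 1), so the eigenvalues are -1, 1.
λ=1: eigenvector (1, 3).
λ=-1: eigenvector (-2, -5).
P = [[1, -2], [3, -5]], D = diag(1, -1), P⁻¹ = [[-5, 2], [-3, 1]].
T⁶ = P·diag(1, 1)·P⁻¹ = [[1, 0], [0, 1]].
The requested entry is 0.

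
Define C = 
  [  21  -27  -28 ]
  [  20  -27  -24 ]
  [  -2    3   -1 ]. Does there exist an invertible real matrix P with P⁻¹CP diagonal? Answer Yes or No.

No

Characteristic polynomial: p(μ) = μ^3 + 7μ^2 - 5μ - 75 = (μ - 3)(μ + 5)^2.
μ = -5 has algebraic multiplicity 2; rank(C + 5I) = 2, so geometric multiplicity = 1.
Geometric multiplicity < algebraic multiplicity, so C is not diagonalizable.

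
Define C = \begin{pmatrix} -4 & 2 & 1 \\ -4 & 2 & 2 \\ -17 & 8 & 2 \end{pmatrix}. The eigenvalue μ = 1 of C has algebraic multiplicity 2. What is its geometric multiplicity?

C − 1I = [[-5, 2, 1], [-4, 1, 2], [-17, 8, 1]].
This matrix has rank 2, so its null space has dimension 3 − 2 = 1.

1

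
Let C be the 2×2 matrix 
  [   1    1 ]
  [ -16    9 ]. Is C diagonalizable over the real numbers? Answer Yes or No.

Characteristic polynomial: p(λ) = λ^2 - 10λ + 25 = (λ - 5)^2.
λ = 5 has algebraic multiplicity 2; rank(C − 5I) = 1, so geometric multiplicity = 1.
Geometric multiplicity < algebraic multiplicity, so C is not diagonalizable.

No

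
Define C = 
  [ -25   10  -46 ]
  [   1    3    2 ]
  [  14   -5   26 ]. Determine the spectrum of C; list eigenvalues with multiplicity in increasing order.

-2, 3, 3

Characteristic polynomial: p(s) = s^3 - 4s^2 - 3s + 18 = (s - 3)^2(s + 2).
Roots (with multiplicity): -2, 3, 3.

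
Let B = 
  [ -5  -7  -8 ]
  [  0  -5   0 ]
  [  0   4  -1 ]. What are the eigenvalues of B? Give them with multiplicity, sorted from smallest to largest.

Characteristic polynomial: p(r) = r^3 + 11r^2 + 35r + 25 = (r + 1)(r + 5)^2.
Roots (with multiplicity): -5, -5, -1.

-5, -5, -1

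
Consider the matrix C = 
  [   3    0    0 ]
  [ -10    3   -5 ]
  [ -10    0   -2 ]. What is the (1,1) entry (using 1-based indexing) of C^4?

81

Characteristic polynomial: λ^3 - 4λ^2 - 3λ + 18 = (λ - 3)^2(λ + 2), so the eigenvalues are -2, 3, 3.
λ=-2: eigenvector (0, 1, 1).
λ=3: eigenvector (0, 1, 0).
λ=3: eigenvector (1, 2, -2).
P = [[0, 0, 1], [1, 1, 2], [1, 0, -2]], D = diag(-2, 3, 3), P⁻¹ = [[2, 0, 1], [-4, 1, -1], [1, 0, 0]].
C⁴ = P·diag(16, 81, 81)·P⁻¹ = [[81, 0, 0], [-130, 81, -65], [-130, 0, 16]].
The requested entry is 81.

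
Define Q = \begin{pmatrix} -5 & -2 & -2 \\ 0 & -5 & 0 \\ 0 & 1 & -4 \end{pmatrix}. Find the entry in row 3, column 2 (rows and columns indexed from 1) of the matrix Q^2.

-9

Characteristic polynomial: s^3 + 14s^2 + 65s + 100 = (s + 4)(s + 5)^2, so the eigenvalues are -5, -5, -4.
s=-5: eigenvector (1, 0, 0).
s=-5: eigenvector (-1, 1, -1).
s=-4: eigenvector (-2, 0, 1).
P = [[1, -1, -2], [0, 1, 0], [0, -1, 1]], D = diag(-5, -5, -4), P⁻¹ = [[1, 3, 2], [0, 1, 0], [0, 1, 1]].
Q² = P·diag(25, 25, 16)·P⁻¹ = [[25, 18, 18], [0, 25, 0], [0, -9, 16]].
The requested entry is -9.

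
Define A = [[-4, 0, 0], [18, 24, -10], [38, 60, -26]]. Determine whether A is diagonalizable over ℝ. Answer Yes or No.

Yes

Characteristic polynomial: p(t) = t^3 + 6t^2 - 16t - 96 = (t - 4)(t + 4)(t + 6).
All 3 eigenvalues are distinct, so A is diagonalizable.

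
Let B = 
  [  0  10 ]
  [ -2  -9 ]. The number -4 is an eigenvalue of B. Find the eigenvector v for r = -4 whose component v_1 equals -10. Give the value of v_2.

B + 4I = [[4, 10], [-2, -5]].
Solving (B + 4I)v = 0 gives the eigenspace spanned by (-10, 4).
With v_1 = -10, v = (-10, 4), so v_2 = 4.

4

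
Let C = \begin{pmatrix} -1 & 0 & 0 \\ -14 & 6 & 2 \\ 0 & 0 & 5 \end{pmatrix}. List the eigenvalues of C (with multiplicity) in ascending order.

Characteristic polynomial: p(μ) = μ^3 - 10μ^2 + 19μ + 30 = (μ - 6)(μ - 5)(μ + 1).
Roots (with multiplicity): -1, 5, 6.

-1, 5, 6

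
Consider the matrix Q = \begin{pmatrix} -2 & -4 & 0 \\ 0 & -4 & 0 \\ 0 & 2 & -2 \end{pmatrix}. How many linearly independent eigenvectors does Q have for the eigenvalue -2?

2

Q + 2I = [[0, -4, 0], [0, -2, 0], [0, 2, 0]].
This matrix has rank 1, so its null space has dimension 3 − 1 = 2.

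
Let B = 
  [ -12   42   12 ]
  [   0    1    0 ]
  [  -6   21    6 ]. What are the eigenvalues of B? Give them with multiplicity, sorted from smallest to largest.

Characteristic polynomial: p(s) = s^3 + 5s^2 - 6s = s(s - 1)(s + 6).
Roots (with multiplicity): -6, 0, 1.

-6, 0, 1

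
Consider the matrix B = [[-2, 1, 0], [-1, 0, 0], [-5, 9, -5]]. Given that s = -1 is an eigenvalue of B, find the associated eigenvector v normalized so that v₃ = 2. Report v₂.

B + 1I = [[-1, 1, 0], [-1, 1, 0], [-5, 9, -4]].
Solving (B + 1I)v = 0 gives the eigenspace spanned by (2, 2, 2).
With v₃ = 2, v = (2, 2, 2), so v₂ = 2.

2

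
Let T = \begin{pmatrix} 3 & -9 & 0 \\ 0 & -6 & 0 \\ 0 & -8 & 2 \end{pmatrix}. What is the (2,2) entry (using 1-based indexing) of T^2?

36

Characteristic polynomial: s^3 + s^2 - 24s + 36 = (s - 3)(s - 2)(s + 6), so the eigenvalues are -6, 2, 3.
s=-6: eigenvector (1, 1, 1).
s=3: eigenvector (1, 0, 0).
s=2: eigenvector (0, 0, 1).
P = [[1, 1, 0], [1, 0, 0], [1, 0, 1]], D = diag(-6, 3, 2), P⁻¹ = [[0, 1, 0], [1, -1, 0], [0, -1, 1]].
T² = P·diag(36, 9, 4)·P⁻¹ = [[9, 27, 0], [0, 36, 0], [0, 32, 4]].
The requested entry is 36.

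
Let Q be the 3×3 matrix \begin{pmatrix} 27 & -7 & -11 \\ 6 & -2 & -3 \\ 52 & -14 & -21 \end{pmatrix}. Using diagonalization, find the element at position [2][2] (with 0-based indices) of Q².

-89

Characteristic polynomial: λ^3 - 4λ^2 - 7λ + 10 = (λ - 5)(λ - 1)(λ + 2), so the eigenvalues are -2, 1, 5.
λ=1: eigenvector (1, -1, 3).
λ=-2: eigenvector (1, 1, 2).
λ=5: eigenvector (1, 0, 2).
P = [[1, 1, 1], [-1, 1, 0], [3, 2, 2]], D = diag(1, -2, 5), P⁻¹ = [[-2, 0, 1], [-2, 1, 1], [5, -1, -2]].
Q² = P·diag(1, 4, 25)·P⁻¹ = [[115, -21, -45], [-6, 4, 3], [228, -42, -89]].
The requested entry is -89.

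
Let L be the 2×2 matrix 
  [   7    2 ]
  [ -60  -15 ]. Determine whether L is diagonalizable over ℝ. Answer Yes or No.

Characteristic polynomial: p(λ) = λ^2 + 8λ + 15 = (λ + 3)(λ + 5).
All 2 eigenvalues are distinct, so L is diagonalizable.

Yes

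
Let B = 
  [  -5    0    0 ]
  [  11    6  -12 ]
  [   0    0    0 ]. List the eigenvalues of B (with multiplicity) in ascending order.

Characteristic polynomial: p(s) = s^3 - s^2 - 30s = s(s - 6)(s + 5).
Roots (with multiplicity): -5, 0, 6.

-5, 0, 6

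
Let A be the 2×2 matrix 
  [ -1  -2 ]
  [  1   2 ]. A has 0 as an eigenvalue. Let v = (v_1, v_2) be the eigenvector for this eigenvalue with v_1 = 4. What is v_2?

A = [[-1, -2], [1, 2]].
Solving (A)v = 0 gives the eigenspace spanned by (4, -2).
With v_1 = 4, v = (4, -2), so v_2 = -2.

-2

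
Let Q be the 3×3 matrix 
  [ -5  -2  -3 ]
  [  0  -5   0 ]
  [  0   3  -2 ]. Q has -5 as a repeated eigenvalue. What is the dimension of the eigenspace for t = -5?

1

Q + 5I = [[0, -2, -3], [0, 0, 0], [0, 3, 3]].
This matrix has rank 2, so its null space has dimension 3 − 2 = 1.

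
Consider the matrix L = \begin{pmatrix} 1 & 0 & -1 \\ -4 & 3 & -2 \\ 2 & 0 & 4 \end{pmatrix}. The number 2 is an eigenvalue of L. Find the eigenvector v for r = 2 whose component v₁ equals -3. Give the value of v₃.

3

L − 2I = [[-1, 0, -1], [-4, 1, -2], [2, 0, 2]].
Solving (L − 2I)v = 0 gives the eigenspace spanned by (-3, -6, 3).
With v₁ = -3, v = (-3, -6, 3), so v₃ = 3.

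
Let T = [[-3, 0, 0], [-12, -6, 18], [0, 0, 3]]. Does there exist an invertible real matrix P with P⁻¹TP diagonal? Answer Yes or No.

Characteristic polynomial: p(s) = s^3 + 6s^2 - 9s - 54 = (s - 3)(s + 3)(s + 6).
All 3 eigenvalues are distinct, so T is diagonalizable.

Yes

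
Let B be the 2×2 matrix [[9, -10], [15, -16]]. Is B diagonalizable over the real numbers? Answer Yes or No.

Yes

Characteristic polynomial: p(s) = s^2 + 7s + 6 = (s + 1)(s + 6).
All 2 eigenvalues are distinct, so B is diagonalizable.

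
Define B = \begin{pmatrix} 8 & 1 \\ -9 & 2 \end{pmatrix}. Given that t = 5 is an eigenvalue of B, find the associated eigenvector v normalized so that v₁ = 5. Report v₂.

-15

B − 5I = [[3, 1], [-9, -3]].
Solving (B − 5I)v = 0 gives the eigenspace spanned by (5, -15).
With v₁ = 5, v = (5, -15), so v₂ = -15.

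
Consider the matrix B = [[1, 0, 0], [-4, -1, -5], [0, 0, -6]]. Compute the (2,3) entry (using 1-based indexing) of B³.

-215

Characteristic polynomial: t^3 + 6t^2 - t - 6 = (t - 1)(t + 1)(t + 6), so the eigenvalues are -6, -1, 1.
t=-1: eigenvector (0, 1, 0).
t=1: eigenvector (1, -2, 0).
t=-6: eigenvector (0, 1, 1).
P = [[0, 1, 0], [1, -2, 1], [0, 0, 1]], D = diag(-1, 1, -6), P⁻¹ = [[2, 1, -1], [1, 0, 0], [0, 0, 1]].
B³ = P·diag(-1, 1, -216)·P⁻¹ = [[1, 0, 0], [-4, -1, -215], [0, 0, -216]].
The requested entry is -215.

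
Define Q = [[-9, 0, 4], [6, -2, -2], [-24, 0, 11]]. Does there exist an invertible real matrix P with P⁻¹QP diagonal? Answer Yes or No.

Characteristic polynomial: p(μ) = μ^3 - 7μ - 6 = (μ - 3)(μ + 1)(μ + 2).
All 3 eigenvalues are distinct, so Q is diagonalizable.

Yes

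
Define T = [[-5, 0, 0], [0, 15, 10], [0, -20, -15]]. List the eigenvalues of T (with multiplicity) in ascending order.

-5, -5, 5

Characteristic polynomial: p(r) = r^3 + 5r^2 - 25r - 125 = (r - 5)(r + 5)^2.
Roots (with multiplicity): -5, -5, 5.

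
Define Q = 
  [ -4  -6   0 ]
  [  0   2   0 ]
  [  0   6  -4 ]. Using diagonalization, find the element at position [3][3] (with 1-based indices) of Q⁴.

256

Characteristic polynomial: s^3 + 6s^2 - 32 = (s - 2)(s + 4)^2, so the eigenvalues are -4, -4, 2.
s=-4: eigenvector (1, 0, -1).
s=2: eigenvector (-1, 1, 1).
s=-4: eigenvector (-2, 0, 3).
P = [[1, -1, -2], [0, 1, 0], [-1, 1, 3]], D = diag(-4, 2, -4), P⁻¹ = [[3, 1, 2], [0, 1, 0], [1, 0, 1]].
Q⁴ = P·diag(256, 16, 256)·P⁻¹ = [[256, 240, 0], [0, 16, 0], [0, -240, 256]].
The requested entry is 256.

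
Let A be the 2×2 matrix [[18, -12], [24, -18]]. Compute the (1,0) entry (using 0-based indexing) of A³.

864

Characteristic polynomial: t^2 - 36 = (t - 6)(t + 6), so the eigenvalues are -6, 6.
t=6: eigenvector (1, 1).
t=-6: eigenvector (1, 2).
P = [[1, 1], [1, 2]], D = diag(6, -6), P⁻¹ = [[2, -1], [-1, 1]].
A³ = P·diag(216, -216)·P⁻¹ = [[648, -432], [864, -648]].
The requested entry is 864.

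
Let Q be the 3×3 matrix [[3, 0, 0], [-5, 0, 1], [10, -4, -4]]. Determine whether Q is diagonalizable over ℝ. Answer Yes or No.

No

Characteristic polynomial: p(r) = r^3 + r^2 - 8r - 12 = (r - 3)(r + 2)^2.
r = -2 has algebraic multiplicity 2; rank(Q + 2I) = 2, so geometric multiplicity = 1.
Geometric multiplicity < algebraic multiplicity, so Q is not diagonalizable.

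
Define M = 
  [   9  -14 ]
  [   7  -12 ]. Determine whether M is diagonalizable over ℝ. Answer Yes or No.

Characteristic polynomial: p(s) = s^2 + 3s - 10 = (s - 2)(s + 5).
All 2 eigenvalues are distinct, so M is diagonalizable.

Yes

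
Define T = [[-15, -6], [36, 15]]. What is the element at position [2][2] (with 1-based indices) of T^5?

1215

Characteristic polynomial: μ^2 - 9 = (μ - 3)(μ + 3), so the eigenvalues are -3, 3.
μ=-3: eigenvector (1, -2).
μ=3: eigenvector (1, -3).
P = [[1, 1], [-2, -3]], D = diag(-3, 3), P⁻¹ = [[3, 1], [-2, -1]].
T⁵ = P·diag(-243, 243)·P⁻¹ = [[-1215, -486], [2916, 1215]].
The requested entry is 1215.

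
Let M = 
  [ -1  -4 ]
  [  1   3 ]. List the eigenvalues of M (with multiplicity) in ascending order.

1, 1

Characteristic polynomial: p(r) = r^2 - 2r + 1 = (r - 1)^2.
Roots (with multiplicity): 1, 1.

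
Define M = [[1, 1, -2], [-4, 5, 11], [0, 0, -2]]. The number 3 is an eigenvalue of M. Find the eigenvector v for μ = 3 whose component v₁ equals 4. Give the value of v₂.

M − 3I = [[-2, 1, -2], [-4, 2, 11], [0, 0, -5]].
Solving (M − 3I)v = 0 gives the eigenspace spanned by (4, 8, 0).
With v₁ = 4, v = (4, 8, 0), so v₂ = 8.

8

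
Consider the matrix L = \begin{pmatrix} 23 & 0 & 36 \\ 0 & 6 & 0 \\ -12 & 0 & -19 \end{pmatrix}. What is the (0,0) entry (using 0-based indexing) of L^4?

Characteristic polynomial: t^3 - 10t^2 + 19t + 30 = (t - 6)(t - 5)(t + 1), so the eigenvalues are -1, 5, 6.
t=5: eigenvector (-2, 0, 1).
t=6: eigenvector (0, 1, 0).
t=-1: eigenvector (-3, 0, 2).
P = [[-2, 0, -3], [0, 1, 0], [1, 0, 2]], D = diag(5, 6, -1), P⁻¹ = [[-2, 0, -3], [0, 1, 0], [1, 0, 2]].
L⁴ = P·diag(625, 1296, 1)·P⁻¹ = [[2497, 0, 3744], [0, 1296, 0], [-1248, 0, -1871]].
The requested entry is 2497.

2497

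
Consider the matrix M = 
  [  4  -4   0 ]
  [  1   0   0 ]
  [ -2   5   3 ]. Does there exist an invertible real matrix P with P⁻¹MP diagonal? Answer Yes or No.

No

Characteristic polynomial: p(λ) = λ^3 - 7λ^2 + 16λ - 12 = (λ - 3)(λ - 2)^2.
λ = 2 has algebraic multiplicity 2; rank(M − 2I) = 2, so geometric multiplicity = 1.
Geometric multiplicity < algebraic multiplicity, so M is not diagonalizable.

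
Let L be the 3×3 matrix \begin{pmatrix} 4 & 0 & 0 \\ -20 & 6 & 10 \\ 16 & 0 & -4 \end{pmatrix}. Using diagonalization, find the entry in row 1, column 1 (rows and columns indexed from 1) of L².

16

Characteristic polynomial: s^3 - 6s^2 - 16s + 96 = (s - 6)(s - 4)(s + 4), so the eigenvalues are -4, 4, 6.
s=4: eigenvector (1, 0, 2).
s=-4: eigenvector (0, -1, 1).
s=6: eigenvector (0, 1, 0).
P = [[1, 0, 0], [0, -1, 1], [2, 1, 0]], D = diag(4, -4, 6), P⁻¹ = [[1, 0, 0], [-2, 0, 1], [-2, 1, 1]].
L² = P·diag(16, 16, 36)·P⁻¹ = [[16, 0, 0], [-40, 36, 20], [0, 0, 16]].
The requested entry is 16.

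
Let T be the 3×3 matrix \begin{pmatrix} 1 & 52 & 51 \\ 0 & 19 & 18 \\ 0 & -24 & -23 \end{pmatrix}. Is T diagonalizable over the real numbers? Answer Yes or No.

No

Characteristic polynomial: p(λ) = λ^3 + 3λ^2 - 9λ + 5 = (λ - 1)^2(λ + 5).
λ = 1 has algebraic multiplicity 2; rank(T − 1I) = 2, so geometric multiplicity = 1.
Geometric multiplicity < algebraic multiplicity, so T is not diagonalizable.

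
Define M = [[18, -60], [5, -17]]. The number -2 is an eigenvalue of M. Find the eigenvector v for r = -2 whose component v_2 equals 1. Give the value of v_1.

3

M + 2I = [[20, -60], [5, -15]].
Solving (M + 2I)v = 0 gives the eigenspace spanned by (3, 1).
With v_2 = 1, v = (3, 1), so v_1 = 3.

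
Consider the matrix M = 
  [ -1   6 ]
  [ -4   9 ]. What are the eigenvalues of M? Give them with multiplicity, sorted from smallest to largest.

Characteristic polynomial: p(t) = t^2 - 8t + 15 = (t - 5)(t - 3).
Roots (with multiplicity): 3, 5.

3, 5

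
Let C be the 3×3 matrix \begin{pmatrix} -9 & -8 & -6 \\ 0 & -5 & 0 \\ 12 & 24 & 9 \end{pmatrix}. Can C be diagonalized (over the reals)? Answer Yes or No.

Characteristic polynomial: p(t) = t^3 + 5t^2 - 9t - 45 = (t - 3)(t + 3)(t + 5).
All 3 eigenvalues are distinct, so C is diagonalizable.

Yes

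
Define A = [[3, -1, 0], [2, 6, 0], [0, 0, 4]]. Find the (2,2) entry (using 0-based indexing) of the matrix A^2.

Characteristic polynomial: t^3 - 13t^2 + 56t - 80 = (t - 5)(t - 4)^2, so the eigenvalues are 4, 4, 5.
t=4: eigenvector (1, -1, 0).
t=4: eigenvector (0, 0, 1).
t=5: eigenvector (-1, 2, 0).
P = [[1, 0, -1], [-1, 0, 2], [0, 1, 0]], D = diag(4, 4, 5), P⁻¹ = [[2, 1, 0], [0, 0, 1], [1, 1, 0]].
A² = P·diag(16, 16, 25)·P⁻¹ = [[7, -9, 0], [18, 34, 0], [0, 0, 16]].
The requested entry is 16.

16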